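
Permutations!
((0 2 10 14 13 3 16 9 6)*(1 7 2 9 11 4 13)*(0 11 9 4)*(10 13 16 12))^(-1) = (0 11 6 9 16 4)(1 14 10 12 3 13 2 7)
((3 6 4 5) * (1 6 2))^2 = ((1 6 4 5 3 2))^2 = (1 4 3)(2 6 5)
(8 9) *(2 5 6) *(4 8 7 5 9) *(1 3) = [0, 3, 9, 1, 8, 6, 2, 5, 4, 7] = (1 3)(2 9 7 5 6)(4 8)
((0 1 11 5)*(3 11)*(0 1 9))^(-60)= ((0 9)(1 3 11 5))^(-60)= (11)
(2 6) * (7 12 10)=[0, 1, 6, 3, 4, 5, 2, 12, 8, 9, 7, 11, 10]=(2 6)(7 12 10)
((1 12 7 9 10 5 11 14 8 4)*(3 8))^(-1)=((1 12 7 9 10 5 11 14 3 8 4))^(-1)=(1 4 8 3 14 11 5 10 9 7 12)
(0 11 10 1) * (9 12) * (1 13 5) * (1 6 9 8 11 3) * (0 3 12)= (0 12 8 11 10 13 5 6 9)(1 3)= [12, 3, 2, 1, 4, 6, 9, 7, 11, 0, 13, 10, 8, 5]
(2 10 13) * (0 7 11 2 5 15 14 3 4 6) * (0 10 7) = (2 7 11)(3 4 6 10 13 5 15 14) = [0, 1, 7, 4, 6, 15, 10, 11, 8, 9, 13, 2, 12, 5, 3, 14]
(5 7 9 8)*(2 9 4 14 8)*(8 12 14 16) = [0, 1, 9, 3, 16, 7, 6, 4, 5, 2, 10, 11, 14, 13, 12, 15, 8] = (2 9)(4 16 8 5 7)(12 14)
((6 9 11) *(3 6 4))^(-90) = (11)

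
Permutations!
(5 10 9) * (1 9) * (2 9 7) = [0, 7, 9, 3, 4, 10, 6, 2, 8, 5, 1] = (1 7 2 9 5 10)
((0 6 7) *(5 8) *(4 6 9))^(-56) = (0 7 6 4 9)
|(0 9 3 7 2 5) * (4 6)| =6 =|(0 9 3 7 2 5)(4 6)|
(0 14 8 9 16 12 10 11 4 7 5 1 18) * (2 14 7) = (0 7 5 1 18)(2 14 8 9 16 12 10 11 4) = [7, 18, 14, 3, 2, 1, 6, 5, 9, 16, 11, 4, 10, 13, 8, 15, 12, 17, 0]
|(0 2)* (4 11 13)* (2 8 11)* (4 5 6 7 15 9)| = 11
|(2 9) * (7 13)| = |(2 9)(7 13)| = 2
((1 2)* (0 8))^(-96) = ((0 8)(1 2))^(-96) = (8)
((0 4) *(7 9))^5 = (0 4)(7 9)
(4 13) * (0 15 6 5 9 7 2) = (0 15 6 5 9 7 2)(4 13) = [15, 1, 0, 3, 13, 9, 5, 2, 8, 7, 10, 11, 12, 4, 14, 6]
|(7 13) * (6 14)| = |(6 14)(7 13)| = 2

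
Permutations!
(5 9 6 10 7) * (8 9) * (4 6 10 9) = (4 6 9 10 7 5 8) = [0, 1, 2, 3, 6, 8, 9, 5, 4, 10, 7]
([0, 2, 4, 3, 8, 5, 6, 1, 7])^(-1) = [0, 7, 1, 3, 2, 5, 6, 8, 4]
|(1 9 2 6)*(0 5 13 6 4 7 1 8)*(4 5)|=10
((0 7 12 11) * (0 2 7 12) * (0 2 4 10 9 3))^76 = (0 3 9 10 4 11 12) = ((0 12 11 4 10 9 3)(2 7))^76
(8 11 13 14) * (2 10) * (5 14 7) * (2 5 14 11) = (2 10 5 11 13 7 14 8) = [0, 1, 10, 3, 4, 11, 6, 14, 2, 9, 5, 13, 12, 7, 8]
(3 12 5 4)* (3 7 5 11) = (3 12 11)(4 7 5) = [0, 1, 2, 12, 7, 4, 6, 5, 8, 9, 10, 3, 11]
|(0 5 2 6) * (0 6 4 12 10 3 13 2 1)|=|(0 5 1)(2 4 12 10 3 13)|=6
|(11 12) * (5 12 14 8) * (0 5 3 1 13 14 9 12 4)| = 15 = |(0 5 4)(1 13 14 8 3)(9 12 11)|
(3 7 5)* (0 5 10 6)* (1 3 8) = [5, 3, 2, 7, 4, 8, 0, 10, 1, 9, 6] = (0 5 8 1 3 7 10 6)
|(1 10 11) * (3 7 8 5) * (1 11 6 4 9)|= 20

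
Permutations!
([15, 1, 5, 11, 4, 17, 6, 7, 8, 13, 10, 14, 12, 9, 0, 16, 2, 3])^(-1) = [14, 1, 16, 17, 4, 2, 6, 7, 8, 13, 10, 3, 12, 9, 11, 0, 15, 5]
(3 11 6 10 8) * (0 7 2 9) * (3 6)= [7, 1, 9, 11, 4, 5, 10, 2, 6, 0, 8, 3]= (0 7 2 9)(3 11)(6 10 8)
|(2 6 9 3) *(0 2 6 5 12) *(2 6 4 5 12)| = |(0 6 9 3 4 5 2 12)| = 8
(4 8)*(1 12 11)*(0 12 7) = (0 12 11 1 7)(4 8) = [12, 7, 2, 3, 8, 5, 6, 0, 4, 9, 10, 1, 11]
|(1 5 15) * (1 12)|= 4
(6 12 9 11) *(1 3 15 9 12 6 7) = (1 3 15 9 11 7) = [0, 3, 2, 15, 4, 5, 6, 1, 8, 11, 10, 7, 12, 13, 14, 9]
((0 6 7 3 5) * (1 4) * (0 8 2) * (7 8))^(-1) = ((0 6 8 2)(1 4)(3 5 7))^(-1) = (0 2 8 6)(1 4)(3 7 5)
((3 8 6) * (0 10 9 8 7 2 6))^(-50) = ((0 10 9 8)(2 6 3 7))^(-50) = (0 9)(2 3)(6 7)(8 10)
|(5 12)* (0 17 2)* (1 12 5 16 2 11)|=7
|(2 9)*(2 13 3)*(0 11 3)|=|(0 11 3 2 9 13)|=6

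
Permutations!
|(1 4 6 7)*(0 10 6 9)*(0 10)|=6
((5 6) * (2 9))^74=(9)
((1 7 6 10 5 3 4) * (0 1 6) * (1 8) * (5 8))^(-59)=(0 6 7 4 1 3 8 5 10)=((0 5 3 4 6 10 8 1 7))^(-59)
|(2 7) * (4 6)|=2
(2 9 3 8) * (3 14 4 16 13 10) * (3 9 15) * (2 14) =(2 15 3 8 14 4 16 13 10 9) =[0, 1, 15, 8, 16, 5, 6, 7, 14, 2, 9, 11, 12, 10, 4, 3, 13]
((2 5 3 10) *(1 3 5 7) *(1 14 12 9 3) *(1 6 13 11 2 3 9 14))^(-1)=((1 6 13 11 2 7)(3 10)(12 14))^(-1)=(1 7 2 11 13 6)(3 10)(12 14)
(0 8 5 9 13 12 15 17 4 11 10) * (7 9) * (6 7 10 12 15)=(0 8 5 10)(4 11 12 6 7 9 13 15 17)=[8, 1, 2, 3, 11, 10, 7, 9, 5, 13, 0, 12, 6, 15, 14, 17, 16, 4]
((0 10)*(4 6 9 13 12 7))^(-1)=(0 10)(4 7 12 13 9 6)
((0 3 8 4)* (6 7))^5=((0 3 8 4)(6 7))^5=(0 3 8 4)(6 7)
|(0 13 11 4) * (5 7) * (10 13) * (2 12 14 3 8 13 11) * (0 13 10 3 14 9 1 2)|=28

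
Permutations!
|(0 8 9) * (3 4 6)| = 3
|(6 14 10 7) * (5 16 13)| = 12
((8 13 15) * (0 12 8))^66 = ((0 12 8 13 15))^66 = (0 12 8 13 15)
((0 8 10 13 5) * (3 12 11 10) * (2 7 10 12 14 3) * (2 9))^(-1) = (0 5 13 10 7 2 9 8)(3 14)(11 12)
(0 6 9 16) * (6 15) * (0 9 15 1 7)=(0 1 7)(6 15)(9 16)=[1, 7, 2, 3, 4, 5, 15, 0, 8, 16, 10, 11, 12, 13, 14, 6, 9]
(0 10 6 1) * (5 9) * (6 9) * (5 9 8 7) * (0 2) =(0 10 8 7 5 6 1 2) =[10, 2, 0, 3, 4, 6, 1, 5, 7, 9, 8]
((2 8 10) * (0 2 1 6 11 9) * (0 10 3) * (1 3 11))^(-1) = ((0 2 8 11 9 10 3)(1 6))^(-1) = (0 3 10 9 11 8 2)(1 6)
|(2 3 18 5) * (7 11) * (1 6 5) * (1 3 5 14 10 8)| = 10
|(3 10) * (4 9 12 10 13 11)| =7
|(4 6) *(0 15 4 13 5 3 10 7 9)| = |(0 15 4 6 13 5 3 10 7 9)| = 10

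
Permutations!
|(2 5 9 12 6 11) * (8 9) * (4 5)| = 8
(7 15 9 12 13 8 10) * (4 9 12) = (4 9)(7 15 12 13 8 10) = [0, 1, 2, 3, 9, 5, 6, 15, 10, 4, 7, 11, 13, 8, 14, 12]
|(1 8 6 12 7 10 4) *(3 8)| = 8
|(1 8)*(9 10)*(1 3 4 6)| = 10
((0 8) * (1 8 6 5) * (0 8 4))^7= ((8)(0 6 5 1 4))^7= (8)(0 5 4 6 1)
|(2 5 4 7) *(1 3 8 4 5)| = 6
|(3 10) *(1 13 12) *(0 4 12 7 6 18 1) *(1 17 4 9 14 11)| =12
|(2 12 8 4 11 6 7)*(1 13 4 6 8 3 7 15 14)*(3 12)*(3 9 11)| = 12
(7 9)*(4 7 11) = (4 7 9 11) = [0, 1, 2, 3, 7, 5, 6, 9, 8, 11, 10, 4]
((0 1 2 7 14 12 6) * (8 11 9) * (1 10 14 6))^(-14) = ((0 10 14 12 1 2 7 6)(8 11 9))^(-14) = (0 14 1 7)(2 6 10 12)(8 11 9)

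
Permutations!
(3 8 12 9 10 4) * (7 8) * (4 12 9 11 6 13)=[0, 1, 2, 7, 3, 5, 13, 8, 9, 10, 12, 6, 11, 4]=(3 7 8 9 10 12 11 6 13 4)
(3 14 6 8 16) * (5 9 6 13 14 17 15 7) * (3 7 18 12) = [0, 1, 2, 17, 4, 9, 8, 5, 16, 6, 10, 11, 3, 14, 13, 18, 7, 15, 12] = (3 17 15 18 12)(5 9 6 8 16 7)(13 14)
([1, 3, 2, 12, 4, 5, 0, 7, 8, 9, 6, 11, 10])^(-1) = (0 6 10 12 3 1)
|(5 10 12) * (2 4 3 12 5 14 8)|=|(2 4 3 12 14 8)(5 10)|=6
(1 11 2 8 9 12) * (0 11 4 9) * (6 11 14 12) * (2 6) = [14, 4, 8, 3, 9, 5, 11, 7, 0, 2, 10, 6, 1, 13, 12] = (0 14 12 1 4 9 2 8)(6 11)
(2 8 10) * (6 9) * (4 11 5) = (2 8 10)(4 11 5)(6 9) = [0, 1, 8, 3, 11, 4, 9, 7, 10, 6, 2, 5]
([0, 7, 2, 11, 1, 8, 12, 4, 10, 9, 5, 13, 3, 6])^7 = (1 7 4)(3 13 12 11 6)(5 8 10)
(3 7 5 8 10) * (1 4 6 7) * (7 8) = [0, 4, 2, 1, 6, 7, 8, 5, 10, 9, 3] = (1 4 6 8 10 3)(5 7)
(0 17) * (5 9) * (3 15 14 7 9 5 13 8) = [17, 1, 2, 15, 4, 5, 6, 9, 3, 13, 10, 11, 12, 8, 7, 14, 16, 0] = (0 17)(3 15 14 7 9 13 8)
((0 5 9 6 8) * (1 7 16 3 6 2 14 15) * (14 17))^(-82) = (0 16 14 5 3 15 9 6 1 2 8 7 17)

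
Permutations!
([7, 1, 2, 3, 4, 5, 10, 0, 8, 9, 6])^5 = [7, 1, 2, 3, 4, 5, 10, 0, 8, 9, 6]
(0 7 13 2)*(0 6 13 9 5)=(0 7 9 5)(2 6 13)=[7, 1, 6, 3, 4, 0, 13, 9, 8, 5, 10, 11, 12, 2]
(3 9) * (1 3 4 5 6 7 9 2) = (1 3 2)(4 5 6 7 9) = [0, 3, 1, 2, 5, 6, 7, 9, 8, 4]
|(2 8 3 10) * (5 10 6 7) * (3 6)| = 6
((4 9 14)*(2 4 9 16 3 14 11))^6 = (2 11 9 14 3 16 4)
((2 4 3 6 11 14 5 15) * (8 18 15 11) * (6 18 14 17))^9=(2 15 18 3 4)(5 6)(8 11)(14 17)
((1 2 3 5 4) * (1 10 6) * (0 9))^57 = ((0 9)(1 2 3 5 4 10 6))^57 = (0 9)(1 2 3 5 4 10 6)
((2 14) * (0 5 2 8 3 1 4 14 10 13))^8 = ((0 5 2 10 13)(1 4 14 8 3))^8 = (0 10 5 13 2)(1 8 4 3 14)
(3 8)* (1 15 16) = [0, 15, 2, 8, 4, 5, 6, 7, 3, 9, 10, 11, 12, 13, 14, 16, 1] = (1 15 16)(3 8)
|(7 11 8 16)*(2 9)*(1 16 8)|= |(1 16 7 11)(2 9)|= 4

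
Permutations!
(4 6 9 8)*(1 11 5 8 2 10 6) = (1 11 5 8 4)(2 10 6 9) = [0, 11, 10, 3, 1, 8, 9, 7, 4, 2, 6, 5]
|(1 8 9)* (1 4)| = |(1 8 9 4)| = 4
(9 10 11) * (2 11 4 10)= (2 11 9)(4 10)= [0, 1, 11, 3, 10, 5, 6, 7, 8, 2, 4, 9]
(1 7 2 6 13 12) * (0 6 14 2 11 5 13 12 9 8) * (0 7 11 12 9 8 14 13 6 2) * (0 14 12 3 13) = (14)(0 2)(1 11 5 6 9 12)(3 13 8 7) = [2, 11, 0, 13, 4, 6, 9, 3, 7, 12, 10, 5, 1, 8, 14]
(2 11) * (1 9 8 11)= (1 9 8 11 2)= [0, 9, 1, 3, 4, 5, 6, 7, 11, 8, 10, 2]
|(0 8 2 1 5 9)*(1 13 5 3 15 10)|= |(0 8 2 13 5 9)(1 3 15 10)|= 12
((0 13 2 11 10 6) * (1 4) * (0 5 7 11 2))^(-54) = ((0 13)(1 4)(5 7 11 10 6))^(-54) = (13)(5 7 11 10 6)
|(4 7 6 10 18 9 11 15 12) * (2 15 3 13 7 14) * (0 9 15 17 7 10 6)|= |(0 9 11 3 13 10 18 15 12 4 14 2 17 7)|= 14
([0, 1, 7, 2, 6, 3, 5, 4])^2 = [0, 1, 4, 7, 5, 2, 3, 6]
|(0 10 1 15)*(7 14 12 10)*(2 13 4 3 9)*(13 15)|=12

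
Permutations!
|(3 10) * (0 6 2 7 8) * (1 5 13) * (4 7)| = 6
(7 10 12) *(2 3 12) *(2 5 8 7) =[0, 1, 3, 12, 4, 8, 6, 10, 7, 9, 5, 11, 2] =(2 3 12)(5 8 7 10)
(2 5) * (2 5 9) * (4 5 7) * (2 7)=[0, 1, 9, 3, 5, 2, 6, 4, 8, 7]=(2 9 7 4 5)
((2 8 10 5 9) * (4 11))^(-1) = ((2 8 10 5 9)(4 11))^(-1) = (2 9 5 10 8)(4 11)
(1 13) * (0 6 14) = (0 6 14)(1 13) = [6, 13, 2, 3, 4, 5, 14, 7, 8, 9, 10, 11, 12, 1, 0]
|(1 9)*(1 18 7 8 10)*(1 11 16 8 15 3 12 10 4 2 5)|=14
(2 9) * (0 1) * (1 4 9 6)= [4, 0, 6, 3, 9, 5, 1, 7, 8, 2]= (0 4 9 2 6 1)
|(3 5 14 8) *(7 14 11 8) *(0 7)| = |(0 7 14)(3 5 11 8)| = 12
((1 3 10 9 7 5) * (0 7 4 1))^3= ((0 7 5)(1 3 10 9 4))^3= (1 9 3 4 10)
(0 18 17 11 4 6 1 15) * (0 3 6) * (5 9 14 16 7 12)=(0 18 17 11 4)(1 15 3 6)(5 9 14 16 7 12)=[18, 15, 2, 6, 0, 9, 1, 12, 8, 14, 10, 4, 5, 13, 16, 3, 7, 11, 17]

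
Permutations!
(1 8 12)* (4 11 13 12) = (1 8 4 11 13 12) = [0, 8, 2, 3, 11, 5, 6, 7, 4, 9, 10, 13, 1, 12]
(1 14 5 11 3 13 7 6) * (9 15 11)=(1 14 5 9 15 11 3 13 7 6)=[0, 14, 2, 13, 4, 9, 1, 6, 8, 15, 10, 3, 12, 7, 5, 11]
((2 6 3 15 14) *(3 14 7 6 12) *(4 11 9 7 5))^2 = (2 3 5 11 7 14 12 15 4 9 6)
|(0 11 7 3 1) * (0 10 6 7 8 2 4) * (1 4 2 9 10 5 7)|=11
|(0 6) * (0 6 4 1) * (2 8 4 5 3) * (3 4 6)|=|(0 5 4 1)(2 8 6 3)|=4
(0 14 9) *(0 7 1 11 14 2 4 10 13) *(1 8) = [2, 11, 4, 3, 10, 5, 6, 8, 1, 7, 13, 14, 12, 0, 9] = (0 2 4 10 13)(1 11 14 9 7 8)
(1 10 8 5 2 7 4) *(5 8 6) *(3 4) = (1 10 6 5 2 7 3 4) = [0, 10, 7, 4, 1, 2, 5, 3, 8, 9, 6]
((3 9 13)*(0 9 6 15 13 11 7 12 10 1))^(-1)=(0 1 10 12 7 11 9)(3 13 15 6)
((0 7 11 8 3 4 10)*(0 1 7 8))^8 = ((0 8 3 4 10 1 7 11))^8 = (11)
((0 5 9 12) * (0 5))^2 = ((5 9 12))^2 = (5 12 9)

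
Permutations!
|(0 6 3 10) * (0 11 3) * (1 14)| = 6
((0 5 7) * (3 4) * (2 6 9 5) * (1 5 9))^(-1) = (9)(0 7 5 1 6 2)(3 4)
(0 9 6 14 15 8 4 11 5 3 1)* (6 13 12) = (0 9 13 12 6 14 15 8 4 11 5 3 1) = [9, 0, 2, 1, 11, 3, 14, 7, 4, 13, 10, 5, 6, 12, 15, 8]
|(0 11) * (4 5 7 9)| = |(0 11)(4 5 7 9)| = 4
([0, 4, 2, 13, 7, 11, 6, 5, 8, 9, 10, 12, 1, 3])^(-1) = (1 12 11 5 7 4)(3 13)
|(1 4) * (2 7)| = |(1 4)(2 7)| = 2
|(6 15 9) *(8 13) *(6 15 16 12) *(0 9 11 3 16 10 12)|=6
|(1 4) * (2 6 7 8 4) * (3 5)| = 6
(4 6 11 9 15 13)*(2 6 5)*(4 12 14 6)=(2 4 5)(6 11 9 15 13 12 14)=[0, 1, 4, 3, 5, 2, 11, 7, 8, 15, 10, 9, 14, 12, 6, 13]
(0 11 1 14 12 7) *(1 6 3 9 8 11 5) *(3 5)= (0 3 9 8 11 6 5 1 14 12 7)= [3, 14, 2, 9, 4, 1, 5, 0, 11, 8, 10, 6, 7, 13, 12]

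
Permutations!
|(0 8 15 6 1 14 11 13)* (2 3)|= 8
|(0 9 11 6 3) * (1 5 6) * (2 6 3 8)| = |(0 9 11 1 5 3)(2 6 8)| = 6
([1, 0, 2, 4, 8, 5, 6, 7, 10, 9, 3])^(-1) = (0 1)(3 10 8 4)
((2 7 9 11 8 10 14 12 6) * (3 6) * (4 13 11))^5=((2 7 9 4 13 11 8 10 14 12 3 6))^5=(2 11 3 4 14 7 8 6 13 12 9 10)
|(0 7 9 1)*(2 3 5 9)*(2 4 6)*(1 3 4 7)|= |(0 1)(2 4 6)(3 5 9)|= 6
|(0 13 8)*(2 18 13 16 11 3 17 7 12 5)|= |(0 16 11 3 17 7 12 5 2 18 13 8)|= 12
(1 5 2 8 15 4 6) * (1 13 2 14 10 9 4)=(1 5 14 10 9 4 6 13 2 8 15)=[0, 5, 8, 3, 6, 14, 13, 7, 15, 4, 9, 11, 12, 2, 10, 1]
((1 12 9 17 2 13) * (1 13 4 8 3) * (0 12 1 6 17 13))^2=(0 9)(2 8 6)(3 17 4)(12 13)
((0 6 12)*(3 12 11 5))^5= (0 12 3 5 11 6)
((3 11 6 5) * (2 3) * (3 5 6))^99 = ((2 5)(3 11))^99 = (2 5)(3 11)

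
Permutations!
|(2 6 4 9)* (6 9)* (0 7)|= 2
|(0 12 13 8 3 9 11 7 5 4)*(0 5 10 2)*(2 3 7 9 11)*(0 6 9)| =24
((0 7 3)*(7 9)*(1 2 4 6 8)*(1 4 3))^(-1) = (0 3 2 1 7 9)(4 8 6)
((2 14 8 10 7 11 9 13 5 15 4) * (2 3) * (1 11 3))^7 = ((1 11 9 13 5 15 4)(2 14 8 10 7 3))^7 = (15)(2 14 8 10 7 3)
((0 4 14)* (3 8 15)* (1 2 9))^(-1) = ((0 4 14)(1 2 9)(3 8 15))^(-1) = (0 14 4)(1 9 2)(3 15 8)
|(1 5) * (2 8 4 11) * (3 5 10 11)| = 8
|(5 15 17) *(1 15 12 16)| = |(1 15 17 5 12 16)| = 6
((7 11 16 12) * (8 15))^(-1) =((7 11 16 12)(8 15))^(-1) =(7 12 16 11)(8 15)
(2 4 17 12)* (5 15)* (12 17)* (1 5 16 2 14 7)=(17)(1 5 15 16 2 4 12 14 7)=[0, 5, 4, 3, 12, 15, 6, 1, 8, 9, 10, 11, 14, 13, 7, 16, 2, 17]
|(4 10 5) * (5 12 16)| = 5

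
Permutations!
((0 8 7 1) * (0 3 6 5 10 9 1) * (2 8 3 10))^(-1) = (0 7 8 2 5 6 3)(1 9 10)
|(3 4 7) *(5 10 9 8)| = 12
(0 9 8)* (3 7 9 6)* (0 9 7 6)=(3 6)(8 9)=[0, 1, 2, 6, 4, 5, 3, 7, 9, 8]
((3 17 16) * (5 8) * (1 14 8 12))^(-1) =(1 12 5 8 14)(3 16 17)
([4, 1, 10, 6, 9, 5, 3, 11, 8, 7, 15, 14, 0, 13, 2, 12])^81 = (0 4 9 7 11 14 2 10 15 12)(3 6)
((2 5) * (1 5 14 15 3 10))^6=(1 10 3 15 14 2 5)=((1 5 2 14 15 3 10))^6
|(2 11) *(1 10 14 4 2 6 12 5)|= |(1 10 14 4 2 11 6 12 5)|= 9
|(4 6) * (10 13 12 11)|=4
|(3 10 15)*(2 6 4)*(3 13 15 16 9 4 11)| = |(2 6 11 3 10 16 9 4)(13 15)| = 8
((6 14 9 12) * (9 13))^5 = ((6 14 13 9 12))^5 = (14)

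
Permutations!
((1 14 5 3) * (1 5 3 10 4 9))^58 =((1 14 3 5 10 4 9))^58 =(1 3 10 9 14 5 4)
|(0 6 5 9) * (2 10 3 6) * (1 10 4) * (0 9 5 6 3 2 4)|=5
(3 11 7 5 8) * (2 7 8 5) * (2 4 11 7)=(3 7 4 11 8)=[0, 1, 2, 7, 11, 5, 6, 4, 3, 9, 10, 8]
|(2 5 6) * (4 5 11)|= |(2 11 4 5 6)|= 5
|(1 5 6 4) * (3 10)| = |(1 5 6 4)(3 10)| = 4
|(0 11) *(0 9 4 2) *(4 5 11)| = |(0 4 2)(5 11 9)| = 3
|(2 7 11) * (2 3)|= |(2 7 11 3)|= 4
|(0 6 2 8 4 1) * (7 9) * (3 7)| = 6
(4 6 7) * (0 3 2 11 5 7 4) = (0 3 2 11 5 7)(4 6) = [3, 1, 11, 2, 6, 7, 4, 0, 8, 9, 10, 5]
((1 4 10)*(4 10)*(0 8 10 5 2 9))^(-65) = (0 2 1 8 9 5 10)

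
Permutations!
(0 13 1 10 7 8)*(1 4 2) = (0 13 4 2 1 10 7 8) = [13, 10, 1, 3, 2, 5, 6, 8, 0, 9, 7, 11, 12, 4]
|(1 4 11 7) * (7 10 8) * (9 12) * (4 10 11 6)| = 4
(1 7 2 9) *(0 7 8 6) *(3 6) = (0 7 2 9 1 8 3 6) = [7, 8, 9, 6, 4, 5, 0, 2, 3, 1]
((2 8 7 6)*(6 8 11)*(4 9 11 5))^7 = (2 5 4 9 11 6)(7 8)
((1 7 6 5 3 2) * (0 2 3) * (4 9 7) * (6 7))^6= (0 5 6 9 4 1 2)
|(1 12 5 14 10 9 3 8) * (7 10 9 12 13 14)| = 12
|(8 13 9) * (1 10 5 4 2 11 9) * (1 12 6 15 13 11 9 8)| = 12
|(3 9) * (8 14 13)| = |(3 9)(8 14 13)| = 6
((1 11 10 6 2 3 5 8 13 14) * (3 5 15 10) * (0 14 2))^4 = (0 3)(1 10)(6 11)(14 15)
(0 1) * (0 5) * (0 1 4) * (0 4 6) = [6, 5, 2, 3, 4, 1, 0] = (0 6)(1 5)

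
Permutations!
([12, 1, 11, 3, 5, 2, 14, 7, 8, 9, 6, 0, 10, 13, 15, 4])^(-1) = [11, 1, 5, 3, 15, 4, 10, 7, 8, 9, 12, 2, 0, 13, 6, 14]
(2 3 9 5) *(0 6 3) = (0 6 3 9 5 2) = [6, 1, 0, 9, 4, 2, 3, 7, 8, 5]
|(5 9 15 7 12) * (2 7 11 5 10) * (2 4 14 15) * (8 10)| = |(2 7 12 8 10 4 14 15 11 5 9)| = 11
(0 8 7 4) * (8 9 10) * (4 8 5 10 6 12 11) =(0 9 6 12 11 4)(5 10)(7 8) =[9, 1, 2, 3, 0, 10, 12, 8, 7, 6, 5, 4, 11]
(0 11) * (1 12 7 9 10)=(0 11)(1 12 7 9 10)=[11, 12, 2, 3, 4, 5, 6, 9, 8, 10, 1, 0, 7]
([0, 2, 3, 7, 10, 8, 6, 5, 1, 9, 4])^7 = (1 2 3 7 5 8)(4 10)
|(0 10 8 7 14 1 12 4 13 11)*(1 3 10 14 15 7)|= |(0 14 3 10 8 1 12 4 13 11)(7 15)|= 10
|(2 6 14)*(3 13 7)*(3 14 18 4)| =8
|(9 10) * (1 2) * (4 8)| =|(1 2)(4 8)(9 10)| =2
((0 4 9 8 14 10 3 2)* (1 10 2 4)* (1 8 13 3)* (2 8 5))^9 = ((0 5 2)(1 10)(3 4 9 13)(8 14))^9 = (1 10)(3 4 9 13)(8 14)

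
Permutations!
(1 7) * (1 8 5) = (1 7 8 5) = [0, 7, 2, 3, 4, 1, 6, 8, 5]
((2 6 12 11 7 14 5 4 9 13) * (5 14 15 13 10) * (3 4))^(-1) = ((2 6 12 11 7 15 13)(3 4 9 10 5))^(-1) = (2 13 15 7 11 12 6)(3 5 10 9 4)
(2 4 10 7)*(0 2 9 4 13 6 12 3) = (0 2 13 6 12 3)(4 10 7 9) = [2, 1, 13, 0, 10, 5, 12, 9, 8, 4, 7, 11, 3, 6]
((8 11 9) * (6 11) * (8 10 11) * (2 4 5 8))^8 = ((2 4 5 8 6)(9 10 11))^8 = (2 8 4 6 5)(9 11 10)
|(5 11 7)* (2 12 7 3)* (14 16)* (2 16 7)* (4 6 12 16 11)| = |(2 16 14 7 5 4 6 12)(3 11)| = 8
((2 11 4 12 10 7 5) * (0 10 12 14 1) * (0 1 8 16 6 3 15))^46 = (0 14 10 8 7 16 5 6 2 3 11 15 4)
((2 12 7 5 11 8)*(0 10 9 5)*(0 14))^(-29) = (0 10 9 5 11 8 2 12 7 14)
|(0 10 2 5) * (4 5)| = |(0 10 2 4 5)| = 5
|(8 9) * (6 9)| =3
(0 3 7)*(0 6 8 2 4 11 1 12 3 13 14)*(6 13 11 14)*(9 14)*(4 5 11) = [4, 12, 5, 7, 9, 11, 8, 13, 2, 14, 10, 1, 3, 6, 0] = (0 4 9 14)(1 12 3 7 13 6 8 2 5 11)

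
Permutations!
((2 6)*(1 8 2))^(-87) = (1 8 2 6) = ((1 8 2 6))^(-87)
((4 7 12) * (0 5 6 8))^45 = (12)(0 5 6 8)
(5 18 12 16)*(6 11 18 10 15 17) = (5 10 15 17 6 11 18 12 16) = [0, 1, 2, 3, 4, 10, 11, 7, 8, 9, 15, 18, 16, 13, 14, 17, 5, 6, 12]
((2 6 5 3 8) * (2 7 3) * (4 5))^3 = (8)(2 5 4 6)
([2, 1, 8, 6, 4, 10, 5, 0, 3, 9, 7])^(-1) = [7, 1, 0, 8, 4, 6, 3, 10, 2, 9, 5]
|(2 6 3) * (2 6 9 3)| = |(2 9 3 6)| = 4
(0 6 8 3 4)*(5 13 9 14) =[6, 1, 2, 4, 0, 13, 8, 7, 3, 14, 10, 11, 12, 9, 5] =(0 6 8 3 4)(5 13 9 14)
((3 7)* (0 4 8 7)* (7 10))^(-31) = ((0 4 8 10 7 3))^(-31) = (0 3 7 10 8 4)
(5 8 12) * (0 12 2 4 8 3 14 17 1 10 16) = (0 12 5 3 14 17 1 10 16)(2 4 8) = [12, 10, 4, 14, 8, 3, 6, 7, 2, 9, 16, 11, 5, 13, 17, 15, 0, 1]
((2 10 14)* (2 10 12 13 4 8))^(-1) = (2 8 4 13 12)(10 14)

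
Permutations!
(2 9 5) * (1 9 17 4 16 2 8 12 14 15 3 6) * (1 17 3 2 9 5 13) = (1 5 8 12 14 15 2 3 6 17 4 16 9 13) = [0, 5, 3, 6, 16, 8, 17, 7, 12, 13, 10, 11, 14, 1, 15, 2, 9, 4]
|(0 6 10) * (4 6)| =|(0 4 6 10)| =4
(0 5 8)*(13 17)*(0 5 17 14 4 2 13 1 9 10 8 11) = (0 17 1 9 10 8 5 11)(2 13 14 4) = [17, 9, 13, 3, 2, 11, 6, 7, 5, 10, 8, 0, 12, 14, 4, 15, 16, 1]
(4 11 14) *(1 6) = (1 6)(4 11 14) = [0, 6, 2, 3, 11, 5, 1, 7, 8, 9, 10, 14, 12, 13, 4]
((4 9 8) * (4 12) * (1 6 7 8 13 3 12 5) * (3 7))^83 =((1 6 3 12 4 9 13 7 8 5))^83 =(1 12 13 5 3 9 8 6 4 7)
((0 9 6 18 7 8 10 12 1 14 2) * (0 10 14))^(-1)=(0 1 12 10 2 14 8 7 18 6 9)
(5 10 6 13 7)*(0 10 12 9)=(0 10 6 13 7 5 12 9)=[10, 1, 2, 3, 4, 12, 13, 5, 8, 0, 6, 11, 9, 7]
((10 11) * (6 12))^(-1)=((6 12)(10 11))^(-1)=(6 12)(10 11)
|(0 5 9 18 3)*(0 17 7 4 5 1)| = |(0 1)(3 17 7 4 5 9 18)| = 14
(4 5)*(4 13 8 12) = (4 5 13 8 12) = [0, 1, 2, 3, 5, 13, 6, 7, 12, 9, 10, 11, 4, 8]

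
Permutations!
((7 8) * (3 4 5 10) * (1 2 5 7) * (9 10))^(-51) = (1 9 4)(2 10 7)(3 8 5)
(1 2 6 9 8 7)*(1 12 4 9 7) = (1 2 6 7 12 4 9 8) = [0, 2, 6, 3, 9, 5, 7, 12, 1, 8, 10, 11, 4]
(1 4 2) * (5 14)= (1 4 2)(5 14)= [0, 4, 1, 3, 2, 14, 6, 7, 8, 9, 10, 11, 12, 13, 5]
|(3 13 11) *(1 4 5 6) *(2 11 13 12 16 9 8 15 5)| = 12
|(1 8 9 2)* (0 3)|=4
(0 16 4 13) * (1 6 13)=(0 16 4 1 6 13)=[16, 6, 2, 3, 1, 5, 13, 7, 8, 9, 10, 11, 12, 0, 14, 15, 4]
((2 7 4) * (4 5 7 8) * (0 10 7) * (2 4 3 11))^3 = (0 5 7 10)(2 11 3 8)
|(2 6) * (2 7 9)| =4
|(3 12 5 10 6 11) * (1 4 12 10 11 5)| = 15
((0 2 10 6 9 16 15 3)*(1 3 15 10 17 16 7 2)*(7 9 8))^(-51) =(2 8 10 17 7 6 16)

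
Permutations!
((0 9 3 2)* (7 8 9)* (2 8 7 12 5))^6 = (0 5)(2 12)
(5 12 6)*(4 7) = (4 7)(5 12 6) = [0, 1, 2, 3, 7, 12, 5, 4, 8, 9, 10, 11, 6]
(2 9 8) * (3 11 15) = (2 9 8)(3 11 15) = [0, 1, 9, 11, 4, 5, 6, 7, 2, 8, 10, 15, 12, 13, 14, 3]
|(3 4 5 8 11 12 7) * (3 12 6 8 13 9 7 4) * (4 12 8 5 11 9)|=|(4 11 6 5 13)(7 8 9)|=15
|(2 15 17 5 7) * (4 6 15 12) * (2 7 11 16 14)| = 10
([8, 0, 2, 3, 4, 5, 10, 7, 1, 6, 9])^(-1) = (0 1 8)(6 9 10)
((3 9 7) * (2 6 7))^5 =(9)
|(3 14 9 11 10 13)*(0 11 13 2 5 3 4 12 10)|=18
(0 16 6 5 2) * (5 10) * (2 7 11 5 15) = (0 16 6 10 15 2)(5 7 11) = [16, 1, 0, 3, 4, 7, 10, 11, 8, 9, 15, 5, 12, 13, 14, 2, 6]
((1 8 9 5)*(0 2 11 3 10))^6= ((0 2 11 3 10)(1 8 9 5))^6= (0 2 11 3 10)(1 9)(5 8)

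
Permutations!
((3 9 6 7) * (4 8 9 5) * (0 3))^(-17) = ((0 3 5 4 8 9 6 7))^(-17) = (0 7 6 9 8 4 5 3)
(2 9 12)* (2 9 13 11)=[0, 1, 13, 3, 4, 5, 6, 7, 8, 12, 10, 2, 9, 11]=(2 13 11)(9 12)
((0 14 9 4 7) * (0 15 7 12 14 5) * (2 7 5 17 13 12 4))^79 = (0 5 15 7 2 9 14 12 13 17)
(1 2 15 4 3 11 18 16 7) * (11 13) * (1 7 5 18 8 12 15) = (1 2)(3 13 11 8 12 15 4)(5 18 16) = [0, 2, 1, 13, 3, 18, 6, 7, 12, 9, 10, 8, 15, 11, 14, 4, 5, 17, 16]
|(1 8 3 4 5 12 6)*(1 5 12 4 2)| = |(1 8 3 2)(4 12 6 5)| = 4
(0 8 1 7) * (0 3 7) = (0 8 1)(3 7) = [8, 0, 2, 7, 4, 5, 6, 3, 1]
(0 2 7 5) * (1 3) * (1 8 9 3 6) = (0 2 7 5)(1 6)(3 8 9) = [2, 6, 7, 8, 4, 0, 1, 5, 9, 3]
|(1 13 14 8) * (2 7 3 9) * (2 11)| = 20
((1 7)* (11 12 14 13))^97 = (1 7)(11 12 14 13)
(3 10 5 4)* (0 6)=(0 6)(3 10 5 4)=[6, 1, 2, 10, 3, 4, 0, 7, 8, 9, 5]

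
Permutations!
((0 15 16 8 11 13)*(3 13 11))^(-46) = ((0 15 16 8 3 13))^(-46) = (0 16 3)(8 13 15)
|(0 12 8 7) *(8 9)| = 5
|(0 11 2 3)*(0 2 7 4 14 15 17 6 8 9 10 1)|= |(0 11 7 4 14 15 17 6 8 9 10 1)(2 3)|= 12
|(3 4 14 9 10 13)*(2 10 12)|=|(2 10 13 3 4 14 9 12)|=8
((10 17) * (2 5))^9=(2 5)(10 17)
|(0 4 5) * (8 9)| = 6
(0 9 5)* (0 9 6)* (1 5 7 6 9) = (0 9 7 6)(1 5) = [9, 5, 2, 3, 4, 1, 0, 6, 8, 7]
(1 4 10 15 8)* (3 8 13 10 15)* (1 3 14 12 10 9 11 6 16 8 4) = [0, 1, 2, 4, 15, 5, 16, 7, 3, 11, 14, 6, 10, 9, 12, 13, 8] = (3 4 15 13 9 11 6 16 8)(10 14 12)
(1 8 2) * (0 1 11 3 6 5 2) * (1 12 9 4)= (0 12 9 4 1 8)(2 11 3 6 5)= [12, 8, 11, 6, 1, 2, 5, 7, 0, 4, 10, 3, 9]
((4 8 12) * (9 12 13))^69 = ((4 8 13 9 12))^69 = (4 12 9 13 8)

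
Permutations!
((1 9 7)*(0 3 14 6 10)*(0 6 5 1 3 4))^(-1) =(0 4)(1 5 14 3 7 9)(6 10)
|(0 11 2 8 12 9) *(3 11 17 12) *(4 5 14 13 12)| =8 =|(0 17 4 5 14 13 12 9)(2 8 3 11)|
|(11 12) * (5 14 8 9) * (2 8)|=|(2 8 9 5 14)(11 12)|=10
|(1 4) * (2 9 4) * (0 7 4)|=6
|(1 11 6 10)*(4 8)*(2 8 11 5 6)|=|(1 5 6 10)(2 8 4 11)|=4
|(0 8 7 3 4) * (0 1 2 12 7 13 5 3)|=10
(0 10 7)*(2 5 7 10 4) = (10)(0 4 2 5 7) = [4, 1, 5, 3, 2, 7, 6, 0, 8, 9, 10]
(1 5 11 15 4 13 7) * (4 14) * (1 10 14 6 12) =(1 5 11 15 6 12)(4 13 7 10 14) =[0, 5, 2, 3, 13, 11, 12, 10, 8, 9, 14, 15, 1, 7, 4, 6]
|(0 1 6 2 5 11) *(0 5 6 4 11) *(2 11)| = |(0 1 4 2 6 11 5)| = 7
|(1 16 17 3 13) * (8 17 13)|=|(1 16 13)(3 8 17)|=3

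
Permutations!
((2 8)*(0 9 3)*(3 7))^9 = (0 9 7 3)(2 8)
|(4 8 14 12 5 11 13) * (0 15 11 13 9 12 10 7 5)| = |(0 15 11 9 12)(4 8 14 10 7 5 13)| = 35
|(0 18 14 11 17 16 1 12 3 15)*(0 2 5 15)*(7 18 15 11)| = 30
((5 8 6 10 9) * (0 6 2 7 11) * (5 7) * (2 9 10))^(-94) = (0 2 8 7)(5 9 11 6) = ((0 6 2 5 8 9 7 11))^(-94)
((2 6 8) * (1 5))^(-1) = (1 5)(2 8 6)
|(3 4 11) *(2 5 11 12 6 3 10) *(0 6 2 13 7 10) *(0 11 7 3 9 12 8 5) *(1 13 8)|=|(0 6 9 12 2)(1 13 3 4)(5 7 10 8)|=20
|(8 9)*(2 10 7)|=6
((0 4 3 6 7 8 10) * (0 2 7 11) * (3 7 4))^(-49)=(0 11 6 3)(2 4 7 8 10)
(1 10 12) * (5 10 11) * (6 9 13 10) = (1 11 5 6 9 13 10 12) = [0, 11, 2, 3, 4, 6, 9, 7, 8, 13, 12, 5, 1, 10]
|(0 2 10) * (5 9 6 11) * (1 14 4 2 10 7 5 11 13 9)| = |(0 10)(1 14 4 2 7 5)(6 13 9)| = 6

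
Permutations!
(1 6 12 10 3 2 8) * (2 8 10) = (1 6 12 2 10 3 8) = [0, 6, 10, 8, 4, 5, 12, 7, 1, 9, 3, 11, 2]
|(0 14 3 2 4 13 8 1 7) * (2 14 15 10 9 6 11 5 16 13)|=12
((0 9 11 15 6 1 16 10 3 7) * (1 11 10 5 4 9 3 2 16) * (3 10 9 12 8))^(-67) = ((0 10 2 16 5 4 12 8 3 7)(6 11 15))^(-67) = (0 16 12 7 2 4 3 10 5 8)(6 15 11)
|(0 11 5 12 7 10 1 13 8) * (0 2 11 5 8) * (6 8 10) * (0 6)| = 28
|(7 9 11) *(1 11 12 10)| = |(1 11 7 9 12 10)| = 6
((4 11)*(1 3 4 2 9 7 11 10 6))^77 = (1 4 6 3 10)(2 9 7 11)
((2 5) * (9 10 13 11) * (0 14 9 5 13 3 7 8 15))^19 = (0 10 8 14 3 15 9 7)(2 5 11 13)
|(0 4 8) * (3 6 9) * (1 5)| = |(0 4 8)(1 5)(3 6 9)| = 6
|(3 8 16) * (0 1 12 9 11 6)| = 6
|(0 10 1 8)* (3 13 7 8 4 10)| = |(0 3 13 7 8)(1 4 10)| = 15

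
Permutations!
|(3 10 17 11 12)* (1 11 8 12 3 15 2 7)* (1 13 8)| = 30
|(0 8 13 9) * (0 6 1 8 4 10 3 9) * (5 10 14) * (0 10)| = 28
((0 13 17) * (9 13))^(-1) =(0 17 13 9)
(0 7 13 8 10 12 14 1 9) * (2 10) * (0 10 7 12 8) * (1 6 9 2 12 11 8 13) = (0 11 8 12 14 6 9 10 13)(1 2 7) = [11, 2, 7, 3, 4, 5, 9, 1, 12, 10, 13, 8, 14, 0, 6]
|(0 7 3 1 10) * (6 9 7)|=7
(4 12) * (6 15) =[0, 1, 2, 3, 12, 5, 15, 7, 8, 9, 10, 11, 4, 13, 14, 6] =(4 12)(6 15)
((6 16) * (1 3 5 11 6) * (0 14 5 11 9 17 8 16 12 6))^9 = ((0 14 5 9 17 8 16 1 3 11)(6 12))^9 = (0 11 3 1 16 8 17 9 5 14)(6 12)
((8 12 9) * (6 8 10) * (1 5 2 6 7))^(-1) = (1 7 10 9 12 8 6 2 5)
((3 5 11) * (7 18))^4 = (18)(3 5 11) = ((3 5 11)(7 18))^4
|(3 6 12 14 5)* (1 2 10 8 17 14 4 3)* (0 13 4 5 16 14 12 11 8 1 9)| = |(0 13 4 3 6 11 8 17 12 5 9)(1 2 10)(14 16)| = 66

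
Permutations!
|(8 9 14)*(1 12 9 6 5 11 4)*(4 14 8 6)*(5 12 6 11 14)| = 6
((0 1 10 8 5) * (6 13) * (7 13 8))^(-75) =(0 6 10 5 13 1 8 7)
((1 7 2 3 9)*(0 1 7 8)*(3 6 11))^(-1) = (0 8 1)(2 7 9 3 11 6)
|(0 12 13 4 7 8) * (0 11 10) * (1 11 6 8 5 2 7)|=42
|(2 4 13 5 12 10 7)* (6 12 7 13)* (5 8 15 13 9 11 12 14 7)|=60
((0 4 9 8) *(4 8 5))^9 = ((0 8)(4 9 5))^9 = (9)(0 8)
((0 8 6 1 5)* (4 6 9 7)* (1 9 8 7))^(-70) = (9)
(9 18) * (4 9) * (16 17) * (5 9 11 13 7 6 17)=[0, 1, 2, 3, 11, 9, 17, 6, 8, 18, 10, 13, 12, 7, 14, 15, 5, 16, 4]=(4 11 13 7 6 17 16 5 9 18)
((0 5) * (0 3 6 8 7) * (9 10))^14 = ((0 5 3 6 8 7)(9 10))^14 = (10)(0 3 8)(5 6 7)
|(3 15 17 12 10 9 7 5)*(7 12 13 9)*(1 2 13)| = 11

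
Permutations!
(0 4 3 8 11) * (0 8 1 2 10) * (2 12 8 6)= (0 4 3 1 12 8 11 6 2 10)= [4, 12, 10, 1, 3, 5, 2, 7, 11, 9, 0, 6, 8]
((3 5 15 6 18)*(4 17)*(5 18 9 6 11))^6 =((3 18)(4 17)(5 15 11)(6 9))^6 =(18)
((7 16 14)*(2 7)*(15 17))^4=(17)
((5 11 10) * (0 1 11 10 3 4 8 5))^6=((0 1 11 3 4 8 5 10))^6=(0 5 4 11)(1 10 8 3)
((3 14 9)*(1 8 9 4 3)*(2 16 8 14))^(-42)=(1 8 2 4)(3 14 9 16)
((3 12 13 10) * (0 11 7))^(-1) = (0 7 11)(3 10 13 12)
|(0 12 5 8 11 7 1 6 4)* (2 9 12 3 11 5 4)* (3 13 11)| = |(0 13 11 7 1 6 2 9 12 4)(5 8)| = 10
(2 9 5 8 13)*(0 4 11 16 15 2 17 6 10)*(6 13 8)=(0 4 11 16 15 2 9 5 6 10)(13 17)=[4, 1, 9, 3, 11, 6, 10, 7, 8, 5, 0, 16, 12, 17, 14, 2, 15, 13]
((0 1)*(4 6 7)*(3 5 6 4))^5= (0 1)(3 5 6 7)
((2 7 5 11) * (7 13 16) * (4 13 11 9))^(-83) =(2 11)(4 13 16 7 5 9)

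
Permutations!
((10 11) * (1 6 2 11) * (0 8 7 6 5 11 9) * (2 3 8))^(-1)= (0 9 2)(1 10 11 5)(3 6 7 8)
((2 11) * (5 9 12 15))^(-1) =(2 11)(5 15 12 9)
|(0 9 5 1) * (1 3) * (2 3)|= 6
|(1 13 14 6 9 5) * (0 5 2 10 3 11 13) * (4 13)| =|(0 5 1)(2 10 3 11 4 13 14 6 9)| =9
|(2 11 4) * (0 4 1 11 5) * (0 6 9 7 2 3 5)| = 8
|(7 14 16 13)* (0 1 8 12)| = 4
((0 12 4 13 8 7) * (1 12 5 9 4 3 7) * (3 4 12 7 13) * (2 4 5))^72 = (13)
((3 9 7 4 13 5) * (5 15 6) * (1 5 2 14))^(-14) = (1 6 4 3 14 15 7 5 2 13 9)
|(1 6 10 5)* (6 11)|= 5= |(1 11 6 10 5)|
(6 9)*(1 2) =(1 2)(6 9) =[0, 2, 1, 3, 4, 5, 9, 7, 8, 6]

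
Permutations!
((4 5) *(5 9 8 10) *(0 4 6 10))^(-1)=(0 8 9 4)(5 10 6)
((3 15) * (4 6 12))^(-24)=(15)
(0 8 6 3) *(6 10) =(0 8 10 6 3) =[8, 1, 2, 0, 4, 5, 3, 7, 10, 9, 6]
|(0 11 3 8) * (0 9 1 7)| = 7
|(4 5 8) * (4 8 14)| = 3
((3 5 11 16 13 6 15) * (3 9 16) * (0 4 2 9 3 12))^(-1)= ((0 4 2 9 16 13 6 15 3 5 11 12))^(-1)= (0 12 11 5 3 15 6 13 16 9 2 4)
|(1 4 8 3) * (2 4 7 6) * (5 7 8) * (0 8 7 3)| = |(0 8)(1 7 6 2 4 5 3)| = 14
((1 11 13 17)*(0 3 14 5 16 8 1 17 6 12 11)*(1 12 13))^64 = (17)(0 3 14 5 16 8 12 11 1)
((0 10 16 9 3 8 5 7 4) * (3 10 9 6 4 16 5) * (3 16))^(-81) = (0 4 6 16 8 3 7 5 10 9)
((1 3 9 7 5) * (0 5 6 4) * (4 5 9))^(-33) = ((0 9 7 6 5 1 3 4))^(-33) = (0 4 3 1 5 6 7 9)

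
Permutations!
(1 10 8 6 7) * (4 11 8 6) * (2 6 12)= (1 10 12 2 6 7)(4 11 8)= [0, 10, 6, 3, 11, 5, 7, 1, 4, 9, 12, 8, 2]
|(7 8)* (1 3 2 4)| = 4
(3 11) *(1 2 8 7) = (1 2 8 7)(3 11) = [0, 2, 8, 11, 4, 5, 6, 1, 7, 9, 10, 3]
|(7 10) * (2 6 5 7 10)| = |(10)(2 6 5 7)| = 4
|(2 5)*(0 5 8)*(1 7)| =4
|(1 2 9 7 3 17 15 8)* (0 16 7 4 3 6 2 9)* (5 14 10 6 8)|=|(0 16 7 8 1 9 4 3 17 15 5 14 10 6 2)|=15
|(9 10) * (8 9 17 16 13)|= |(8 9 10 17 16 13)|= 6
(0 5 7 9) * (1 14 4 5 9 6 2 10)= [9, 14, 10, 3, 5, 7, 2, 6, 8, 0, 1, 11, 12, 13, 4]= (0 9)(1 14 4 5 7 6 2 10)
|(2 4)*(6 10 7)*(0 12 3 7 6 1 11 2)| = |(0 12 3 7 1 11 2 4)(6 10)| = 8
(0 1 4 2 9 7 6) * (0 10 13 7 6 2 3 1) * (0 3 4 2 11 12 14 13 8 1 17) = [3, 2, 9, 17, 4, 5, 10, 11, 1, 6, 8, 12, 14, 7, 13, 15, 16, 0] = (0 3 17)(1 2 9 6 10 8)(7 11 12 14 13)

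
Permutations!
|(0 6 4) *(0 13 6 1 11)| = 3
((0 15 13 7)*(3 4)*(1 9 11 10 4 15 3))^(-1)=(0 7 13 15 3)(1 4 10 11 9)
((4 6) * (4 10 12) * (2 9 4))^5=((2 9 4 6 10 12))^5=(2 12 10 6 4 9)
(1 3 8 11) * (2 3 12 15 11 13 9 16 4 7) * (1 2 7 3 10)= (1 12 15 11 2 10)(3 8 13 9 16 4)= [0, 12, 10, 8, 3, 5, 6, 7, 13, 16, 1, 2, 15, 9, 14, 11, 4]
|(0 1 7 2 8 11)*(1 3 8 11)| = |(0 3 8 1 7 2 11)| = 7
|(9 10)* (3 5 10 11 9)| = 6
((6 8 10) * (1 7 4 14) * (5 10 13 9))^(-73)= ((1 7 4 14)(5 10 6 8 13 9))^(-73)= (1 14 4 7)(5 9 13 8 6 10)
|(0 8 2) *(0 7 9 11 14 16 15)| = 9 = |(0 8 2 7 9 11 14 16 15)|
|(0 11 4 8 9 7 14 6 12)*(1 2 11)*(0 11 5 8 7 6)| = |(0 1 2 5 8 9 6 12 11 4 7 14)| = 12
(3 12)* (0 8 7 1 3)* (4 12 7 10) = (0 8 10 4 12)(1 3 7) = [8, 3, 2, 7, 12, 5, 6, 1, 10, 9, 4, 11, 0]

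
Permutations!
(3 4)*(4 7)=(3 7 4)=[0, 1, 2, 7, 3, 5, 6, 4]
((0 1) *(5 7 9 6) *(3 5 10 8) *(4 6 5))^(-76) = ((0 1)(3 4 6 10 8)(5 7 9))^(-76) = (3 8 10 6 4)(5 9 7)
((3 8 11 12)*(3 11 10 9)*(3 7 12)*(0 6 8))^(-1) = (0 3 11 12 7 9 10 8 6)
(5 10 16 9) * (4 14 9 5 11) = (4 14 9 11)(5 10 16) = [0, 1, 2, 3, 14, 10, 6, 7, 8, 11, 16, 4, 12, 13, 9, 15, 5]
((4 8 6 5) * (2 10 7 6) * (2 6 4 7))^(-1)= (2 10)(4 7 5 6 8)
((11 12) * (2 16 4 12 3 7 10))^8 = (16)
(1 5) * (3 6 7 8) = (1 5)(3 6 7 8) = [0, 5, 2, 6, 4, 1, 7, 8, 3]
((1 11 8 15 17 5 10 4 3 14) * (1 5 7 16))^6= (1 16 7 17 15 8 11)(3 14 5 10 4)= ((1 11 8 15 17 7 16)(3 14 5 10 4))^6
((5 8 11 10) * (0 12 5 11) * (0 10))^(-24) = ((0 12 5 8 10 11))^(-24) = (12)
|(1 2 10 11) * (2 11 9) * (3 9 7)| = |(1 11)(2 10 7 3 9)| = 10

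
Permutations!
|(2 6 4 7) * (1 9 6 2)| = 5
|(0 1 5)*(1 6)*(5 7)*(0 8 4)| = |(0 6 1 7 5 8 4)| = 7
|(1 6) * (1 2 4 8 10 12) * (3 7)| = 14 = |(1 6 2 4 8 10 12)(3 7)|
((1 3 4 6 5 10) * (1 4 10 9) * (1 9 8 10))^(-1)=(1 3)(4 10 8 5 6)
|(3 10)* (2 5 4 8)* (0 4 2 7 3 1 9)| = 8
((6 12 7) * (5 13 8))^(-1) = ((5 13 8)(6 12 7))^(-1) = (5 8 13)(6 7 12)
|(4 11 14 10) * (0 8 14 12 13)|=8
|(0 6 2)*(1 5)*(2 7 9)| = 10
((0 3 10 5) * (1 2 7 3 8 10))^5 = (0 8 10 5)(1 2 7 3)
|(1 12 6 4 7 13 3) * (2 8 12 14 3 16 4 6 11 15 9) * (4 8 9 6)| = |(1 14 3)(2 9)(4 7 13 16 8 12 11 15 6)| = 18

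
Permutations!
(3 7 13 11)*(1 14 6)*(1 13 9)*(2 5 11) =(1 14 6 13 2 5 11 3 7 9) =[0, 14, 5, 7, 4, 11, 13, 9, 8, 1, 10, 3, 12, 2, 6]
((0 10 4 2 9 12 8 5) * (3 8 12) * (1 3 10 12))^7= (0 12 1 3 8 5)(2 4 10 9)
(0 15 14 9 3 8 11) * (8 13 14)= (0 15 8 11)(3 13 14 9)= [15, 1, 2, 13, 4, 5, 6, 7, 11, 3, 10, 0, 12, 14, 9, 8]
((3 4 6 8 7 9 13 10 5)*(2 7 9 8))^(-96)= ((2 7 8 9 13 10 5 3 4 6))^(-96)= (2 13 4 8 5)(3 7 10 6 9)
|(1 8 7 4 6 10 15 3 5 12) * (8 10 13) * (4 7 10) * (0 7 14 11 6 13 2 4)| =|(0 7 14 11 6 2 4 13 8 10 15 3 5 12 1)| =15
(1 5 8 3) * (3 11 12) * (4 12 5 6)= (1 6 4 12 3)(5 8 11)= [0, 6, 2, 1, 12, 8, 4, 7, 11, 9, 10, 5, 3]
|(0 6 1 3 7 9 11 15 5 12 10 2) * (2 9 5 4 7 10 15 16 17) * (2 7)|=15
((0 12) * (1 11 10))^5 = ((0 12)(1 11 10))^5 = (0 12)(1 10 11)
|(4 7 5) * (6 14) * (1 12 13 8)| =12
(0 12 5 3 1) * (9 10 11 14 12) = [9, 0, 2, 1, 4, 3, 6, 7, 8, 10, 11, 14, 5, 13, 12] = (0 9 10 11 14 12 5 3 1)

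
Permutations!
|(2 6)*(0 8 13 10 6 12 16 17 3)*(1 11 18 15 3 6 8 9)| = |(0 9 1 11 18 15 3)(2 12 16 17 6)(8 13 10)| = 105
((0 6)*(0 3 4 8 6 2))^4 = (8) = ((0 2)(3 4 8 6))^4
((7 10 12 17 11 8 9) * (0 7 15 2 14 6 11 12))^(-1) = (0 10 7)(2 15 9 8 11 6 14)(12 17)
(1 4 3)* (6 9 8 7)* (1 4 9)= (1 9 8 7 6)(3 4)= [0, 9, 2, 4, 3, 5, 1, 6, 7, 8]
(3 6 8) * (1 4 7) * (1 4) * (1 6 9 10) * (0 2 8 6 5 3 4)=(0 2 8 4 7)(1 5 3 9 10)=[2, 5, 8, 9, 7, 3, 6, 0, 4, 10, 1]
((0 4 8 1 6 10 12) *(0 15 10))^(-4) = (0 4 8 1 6)(10 15 12) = ((0 4 8 1 6)(10 12 15))^(-4)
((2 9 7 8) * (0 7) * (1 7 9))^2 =(9)(1 8)(2 7)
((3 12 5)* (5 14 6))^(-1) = (3 5 6 14 12) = ((3 12 14 6 5))^(-1)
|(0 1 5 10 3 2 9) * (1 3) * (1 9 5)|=6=|(0 3 2 5 10 9)|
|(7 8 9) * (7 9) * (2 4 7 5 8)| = 6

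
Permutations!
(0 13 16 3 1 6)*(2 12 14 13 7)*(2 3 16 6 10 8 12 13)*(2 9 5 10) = (16)(0 7 3 1 2 13 6)(5 10 8 12 14 9) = [7, 2, 13, 1, 4, 10, 0, 3, 12, 5, 8, 11, 14, 6, 9, 15, 16]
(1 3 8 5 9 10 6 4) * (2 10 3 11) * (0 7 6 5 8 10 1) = (0 7 6 4)(1 11 2)(3 10 5 9) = [7, 11, 1, 10, 0, 9, 4, 6, 8, 3, 5, 2]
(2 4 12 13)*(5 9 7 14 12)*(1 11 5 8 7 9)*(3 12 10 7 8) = (1 11 5)(2 4 3 12 13)(7 14 10) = [0, 11, 4, 12, 3, 1, 6, 14, 8, 9, 7, 5, 13, 2, 10]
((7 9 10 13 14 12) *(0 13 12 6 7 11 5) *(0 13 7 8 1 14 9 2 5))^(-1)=((0 7 2 5 13 9 10 12 11)(1 14 6 8))^(-1)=(0 11 12 10 9 13 5 2 7)(1 8 6 14)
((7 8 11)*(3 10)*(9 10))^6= ((3 9 10)(7 8 11))^6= (11)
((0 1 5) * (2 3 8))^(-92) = (0 1 5)(2 3 8)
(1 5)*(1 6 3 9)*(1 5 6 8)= (1 6 3 9 5 8)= [0, 6, 2, 9, 4, 8, 3, 7, 1, 5]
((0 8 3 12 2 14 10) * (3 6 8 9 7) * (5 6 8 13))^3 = (0 3 14 9 12 10 7 2)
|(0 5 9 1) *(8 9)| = 5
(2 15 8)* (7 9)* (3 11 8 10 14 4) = (2 15 10 14 4 3 11 8)(7 9) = [0, 1, 15, 11, 3, 5, 6, 9, 2, 7, 14, 8, 12, 13, 4, 10]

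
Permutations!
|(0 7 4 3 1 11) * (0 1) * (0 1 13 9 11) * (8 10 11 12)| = 30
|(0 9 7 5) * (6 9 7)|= |(0 7 5)(6 9)|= 6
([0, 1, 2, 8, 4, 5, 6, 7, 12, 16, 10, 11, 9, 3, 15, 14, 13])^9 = (3 9)(8 16)(12 13)(14 15)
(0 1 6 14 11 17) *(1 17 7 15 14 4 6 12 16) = (0 17)(1 12 16)(4 6)(7 15 14 11) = [17, 12, 2, 3, 6, 5, 4, 15, 8, 9, 10, 7, 16, 13, 11, 14, 1, 0]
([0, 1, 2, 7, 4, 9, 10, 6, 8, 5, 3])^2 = [0, 1, 2, 6, 4, 5, 3, 10, 8, 9, 7]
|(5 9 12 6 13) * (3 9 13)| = 4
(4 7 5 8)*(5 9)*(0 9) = (0 9 5 8 4 7) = [9, 1, 2, 3, 7, 8, 6, 0, 4, 5]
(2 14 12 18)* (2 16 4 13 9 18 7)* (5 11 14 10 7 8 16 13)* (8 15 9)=(2 10 7)(4 5 11 14 12 15 9 18 13 8 16)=[0, 1, 10, 3, 5, 11, 6, 2, 16, 18, 7, 14, 15, 8, 12, 9, 4, 17, 13]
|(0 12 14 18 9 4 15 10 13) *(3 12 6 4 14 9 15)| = |(0 6 4 3 12 9 14 18 15 10 13)| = 11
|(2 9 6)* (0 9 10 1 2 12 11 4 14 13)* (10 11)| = |(0 9 6 12 10 1 2 11 4 14 13)| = 11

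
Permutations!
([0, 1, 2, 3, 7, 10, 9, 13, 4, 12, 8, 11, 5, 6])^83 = (4 13 9 5 8 7 6 12 10)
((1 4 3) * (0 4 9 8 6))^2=(0 3 9 6 4 1 8)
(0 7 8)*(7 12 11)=(0 12 11 7 8)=[12, 1, 2, 3, 4, 5, 6, 8, 0, 9, 10, 7, 11]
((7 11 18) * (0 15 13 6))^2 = ((0 15 13 6)(7 11 18))^2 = (0 13)(6 15)(7 18 11)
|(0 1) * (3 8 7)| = |(0 1)(3 8 7)| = 6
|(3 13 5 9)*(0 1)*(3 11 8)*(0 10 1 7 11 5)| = |(0 7 11 8 3 13)(1 10)(5 9)| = 6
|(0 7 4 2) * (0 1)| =5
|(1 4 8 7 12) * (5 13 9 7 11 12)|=|(1 4 8 11 12)(5 13 9 7)|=20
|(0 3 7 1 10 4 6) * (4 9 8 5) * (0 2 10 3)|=21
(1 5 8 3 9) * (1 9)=(9)(1 5 8 3)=[0, 5, 2, 1, 4, 8, 6, 7, 3, 9]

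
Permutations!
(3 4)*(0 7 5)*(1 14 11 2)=(0 7 5)(1 14 11 2)(3 4)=[7, 14, 1, 4, 3, 0, 6, 5, 8, 9, 10, 2, 12, 13, 11]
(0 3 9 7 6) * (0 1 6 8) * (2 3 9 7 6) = (0 9 6 1 2 3 7 8) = [9, 2, 3, 7, 4, 5, 1, 8, 0, 6]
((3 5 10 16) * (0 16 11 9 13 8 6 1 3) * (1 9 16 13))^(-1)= (0 16 11 10 5 3 1 9 6 8 13)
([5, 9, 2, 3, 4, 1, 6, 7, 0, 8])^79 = [8, 5, 2, 3, 4, 0, 6, 7, 9, 1]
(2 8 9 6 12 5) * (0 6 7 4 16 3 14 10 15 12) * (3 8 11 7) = (0 6)(2 11 7 4 16 8 9 3 14 10 15 12 5) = [6, 1, 11, 14, 16, 2, 0, 4, 9, 3, 15, 7, 5, 13, 10, 12, 8]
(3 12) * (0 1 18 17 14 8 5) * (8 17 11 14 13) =(0 1 18 11 14 17 13 8 5)(3 12) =[1, 18, 2, 12, 4, 0, 6, 7, 5, 9, 10, 14, 3, 8, 17, 15, 16, 13, 11]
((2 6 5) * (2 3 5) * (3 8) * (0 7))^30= (8)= ((0 7)(2 6)(3 5 8))^30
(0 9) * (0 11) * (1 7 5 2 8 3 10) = (0 9 11)(1 7 5 2 8 3 10) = [9, 7, 8, 10, 4, 2, 6, 5, 3, 11, 1, 0]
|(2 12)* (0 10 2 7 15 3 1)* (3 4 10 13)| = |(0 13 3 1)(2 12 7 15 4 10)| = 12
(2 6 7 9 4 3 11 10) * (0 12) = (0 12)(2 6 7 9 4 3 11 10) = [12, 1, 6, 11, 3, 5, 7, 9, 8, 4, 2, 10, 0]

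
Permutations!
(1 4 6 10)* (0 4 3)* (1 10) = (10)(0 4 6 1 3) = [4, 3, 2, 0, 6, 5, 1, 7, 8, 9, 10]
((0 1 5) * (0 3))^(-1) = ((0 1 5 3))^(-1) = (0 3 5 1)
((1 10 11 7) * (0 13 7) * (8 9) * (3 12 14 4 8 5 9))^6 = ((0 13 7 1 10 11)(3 12 14 4 8)(5 9))^6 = (3 12 14 4 8)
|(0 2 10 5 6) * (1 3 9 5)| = |(0 2 10 1 3 9 5 6)| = 8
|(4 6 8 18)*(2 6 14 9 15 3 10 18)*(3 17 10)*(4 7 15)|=15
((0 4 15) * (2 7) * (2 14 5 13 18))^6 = (18)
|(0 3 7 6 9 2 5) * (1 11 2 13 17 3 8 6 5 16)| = 36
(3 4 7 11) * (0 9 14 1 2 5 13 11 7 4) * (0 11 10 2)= (0 9 14 1)(2 5 13 10)(3 11)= [9, 0, 5, 11, 4, 13, 6, 7, 8, 14, 2, 3, 12, 10, 1]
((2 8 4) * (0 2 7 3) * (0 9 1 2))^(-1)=((1 2 8 4 7 3 9))^(-1)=(1 9 3 7 4 8 2)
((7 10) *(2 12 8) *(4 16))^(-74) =(16)(2 12 8)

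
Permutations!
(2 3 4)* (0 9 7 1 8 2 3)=(0 9 7 1 8 2)(3 4)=[9, 8, 0, 4, 3, 5, 6, 1, 2, 7]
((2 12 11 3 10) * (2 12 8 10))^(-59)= ((2 8 10 12 11 3))^(-59)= (2 8 10 12 11 3)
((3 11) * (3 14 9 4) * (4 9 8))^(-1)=(3 4 8 14 11)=((3 11 14 8 4))^(-1)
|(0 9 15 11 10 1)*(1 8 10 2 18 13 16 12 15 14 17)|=70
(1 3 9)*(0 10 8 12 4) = (0 10 8 12 4)(1 3 9) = [10, 3, 2, 9, 0, 5, 6, 7, 12, 1, 8, 11, 4]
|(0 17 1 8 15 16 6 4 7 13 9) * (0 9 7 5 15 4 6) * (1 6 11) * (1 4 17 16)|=8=|(0 16)(1 8 17 6 11 4 5 15)(7 13)|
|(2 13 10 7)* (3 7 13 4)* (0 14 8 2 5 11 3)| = 20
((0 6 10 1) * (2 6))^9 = (0 1 10 6 2)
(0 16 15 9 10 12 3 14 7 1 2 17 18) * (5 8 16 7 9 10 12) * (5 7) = (0 5 8 16 15 10 7 1 2 17 18)(3 14 9 12) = [5, 2, 17, 14, 4, 8, 6, 1, 16, 12, 7, 11, 3, 13, 9, 10, 15, 18, 0]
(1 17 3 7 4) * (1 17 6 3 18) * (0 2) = (0 2)(1 6 3 7 4 17 18) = [2, 6, 0, 7, 17, 5, 3, 4, 8, 9, 10, 11, 12, 13, 14, 15, 16, 18, 1]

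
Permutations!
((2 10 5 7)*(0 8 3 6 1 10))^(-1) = ((0 8 3 6 1 10 5 7 2))^(-1) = (0 2 7 5 10 1 6 3 8)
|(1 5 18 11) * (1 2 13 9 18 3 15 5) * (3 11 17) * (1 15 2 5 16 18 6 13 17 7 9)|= |(1 15 16 18 7 9 6 13)(2 17 3)(5 11)|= 24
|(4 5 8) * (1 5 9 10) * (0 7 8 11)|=9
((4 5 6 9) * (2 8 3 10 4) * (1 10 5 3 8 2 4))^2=((1 10)(3 5 6 9 4))^2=(10)(3 6 4 5 9)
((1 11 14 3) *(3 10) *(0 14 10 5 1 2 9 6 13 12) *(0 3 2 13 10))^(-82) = ((0 14 5 1 11)(2 9 6 10)(3 13 12))^(-82) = (0 1 14 11 5)(2 6)(3 12 13)(9 10)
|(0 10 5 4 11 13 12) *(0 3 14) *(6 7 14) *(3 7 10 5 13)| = |(0 5 4 11 3 6 10 13 12 7 14)| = 11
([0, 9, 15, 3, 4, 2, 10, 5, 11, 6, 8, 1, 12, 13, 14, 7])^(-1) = (1 11 8 10 6 9)(2 5 7 15)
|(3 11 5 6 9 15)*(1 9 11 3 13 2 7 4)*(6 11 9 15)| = |(1 15 13 2 7 4)(5 11)(6 9)| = 6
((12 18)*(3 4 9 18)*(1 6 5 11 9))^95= (1 18 6 12 5 3 11 4 9)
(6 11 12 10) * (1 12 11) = (1 12 10 6) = [0, 12, 2, 3, 4, 5, 1, 7, 8, 9, 6, 11, 10]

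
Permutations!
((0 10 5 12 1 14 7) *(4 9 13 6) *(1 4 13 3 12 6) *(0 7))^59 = ((0 10 5 6 13 1 14)(3 12 4 9))^59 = (0 6 14 5 1 10 13)(3 9 4 12)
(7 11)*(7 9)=(7 11 9)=[0, 1, 2, 3, 4, 5, 6, 11, 8, 7, 10, 9]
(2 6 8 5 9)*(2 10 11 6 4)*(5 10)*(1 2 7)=(1 2 4 7)(5 9)(6 8 10 11)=[0, 2, 4, 3, 7, 9, 8, 1, 10, 5, 11, 6]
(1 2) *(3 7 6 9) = (1 2)(3 7 6 9) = [0, 2, 1, 7, 4, 5, 9, 6, 8, 3]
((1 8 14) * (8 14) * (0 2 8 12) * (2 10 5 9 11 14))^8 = (0 8 1 11 5)(2 14 9 10 12)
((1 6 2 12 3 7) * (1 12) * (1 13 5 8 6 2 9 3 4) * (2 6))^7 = (2 8 5 13)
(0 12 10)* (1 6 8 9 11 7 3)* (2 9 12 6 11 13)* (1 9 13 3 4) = (0 6 8 12 10)(1 11 7 4)(2 13)(3 9) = [6, 11, 13, 9, 1, 5, 8, 4, 12, 3, 0, 7, 10, 2]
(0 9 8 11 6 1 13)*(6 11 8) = [9, 13, 2, 3, 4, 5, 1, 7, 8, 6, 10, 11, 12, 0] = (0 9 6 1 13)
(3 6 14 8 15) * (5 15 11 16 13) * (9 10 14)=[0, 1, 2, 6, 4, 15, 9, 7, 11, 10, 14, 16, 12, 5, 8, 3, 13]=(3 6 9 10 14 8 11 16 13 5 15)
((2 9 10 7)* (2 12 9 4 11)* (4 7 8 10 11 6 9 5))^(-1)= ((2 7 12 5 4 6 9 11)(8 10))^(-1)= (2 11 9 6 4 5 12 7)(8 10)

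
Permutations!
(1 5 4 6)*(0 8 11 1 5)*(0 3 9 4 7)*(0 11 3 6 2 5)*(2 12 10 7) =[8, 6, 5, 9, 12, 2, 0, 11, 3, 4, 7, 1, 10] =(0 8 3 9 4 12 10 7 11 1 6)(2 5)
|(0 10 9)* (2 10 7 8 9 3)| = |(0 7 8 9)(2 10 3)| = 12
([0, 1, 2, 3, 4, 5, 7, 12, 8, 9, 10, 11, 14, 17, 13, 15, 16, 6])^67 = (6 7 12 14 13 17)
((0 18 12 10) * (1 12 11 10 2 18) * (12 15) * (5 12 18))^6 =((0 1 15 18 11 10)(2 5 12))^6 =(18)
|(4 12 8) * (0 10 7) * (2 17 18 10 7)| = |(0 7)(2 17 18 10)(4 12 8)| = 12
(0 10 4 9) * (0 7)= (0 10 4 9 7)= [10, 1, 2, 3, 9, 5, 6, 0, 8, 7, 4]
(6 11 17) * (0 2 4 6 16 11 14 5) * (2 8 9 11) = (0 8 9 11 17 16 2 4 6 14 5) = [8, 1, 4, 3, 6, 0, 14, 7, 9, 11, 10, 17, 12, 13, 5, 15, 2, 16]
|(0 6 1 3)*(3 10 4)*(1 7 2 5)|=|(0 6 7 2 5 1 10 4 3)|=9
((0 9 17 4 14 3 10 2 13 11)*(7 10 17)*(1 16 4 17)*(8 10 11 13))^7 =(17)(0 11 7 9)(1 4 3 16 14)(2 8 10)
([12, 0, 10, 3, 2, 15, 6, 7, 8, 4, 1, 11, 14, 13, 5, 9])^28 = (0 10 4 15 14)(1 2 9 5 12)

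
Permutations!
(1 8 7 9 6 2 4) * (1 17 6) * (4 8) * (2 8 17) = (1 4 2 17 6 8 7 9) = [0, 4, 17, 3, 2, 5, 8, 9, 7, 1, 10, 11, 12, 13, 14, 15, 16, 6]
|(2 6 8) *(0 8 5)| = |(0 8 2 6 5)| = 5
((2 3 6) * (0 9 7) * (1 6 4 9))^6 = (0 9 3 6)(1 7 4 2)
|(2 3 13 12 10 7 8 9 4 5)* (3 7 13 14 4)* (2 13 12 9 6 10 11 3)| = 13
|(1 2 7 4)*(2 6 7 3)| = 4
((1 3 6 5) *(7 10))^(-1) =(1 5 6 3)(7 10)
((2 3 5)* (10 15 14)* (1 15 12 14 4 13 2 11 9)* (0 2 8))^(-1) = ((0 2 3 5 11 9 1 15 4 13 8)(10 12 14))^(-1) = (0 8 13 4 15 1 9 11 5 3 2)(10 14 12)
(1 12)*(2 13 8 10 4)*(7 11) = (1 12)(2 13 8 10 4)(7 11) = [0, 12, 13, 3, 2, 5, 6, 11, 10, 9, 4, 7, 1, 8]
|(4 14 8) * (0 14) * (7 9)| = 4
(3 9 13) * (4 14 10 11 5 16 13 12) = (3 9 12 4 14 10 11 5 16 13) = [0, 1, 2, 9, 14, 16, 6, 7, 8, 12, 11, 5, 4, 3, 10, 15, 13]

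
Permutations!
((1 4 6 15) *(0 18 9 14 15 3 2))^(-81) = ((0 18 9 14 15 1 4 6 3 2))^(-81) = (0 2 3 6 4 1 15 14 9 18)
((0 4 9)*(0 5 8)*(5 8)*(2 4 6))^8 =(0 2 9)(4 8 6)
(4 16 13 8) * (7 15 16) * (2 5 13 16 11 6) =(16)(2 5 13 8 4 7 15 11 6) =[0, 1, 5, 3, 7, 13, 2, 15, 4, 9, 10, 6, 12, 8, 14, 11, 16]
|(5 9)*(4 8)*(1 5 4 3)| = |(1 5 9 4 8 3)| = 6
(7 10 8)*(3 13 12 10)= (3 13 12 10 8 7)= [0, 1, 2, 13, 4, 5, 6, 3, 7, 9, 8, 11, 10, 12]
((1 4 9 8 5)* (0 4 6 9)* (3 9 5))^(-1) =(0 4)(1 5 6)(3 8 9) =((0 4)(1 6 5)(3 9 8))^(-1)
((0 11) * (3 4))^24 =((0 11)(3 4))^24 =(11)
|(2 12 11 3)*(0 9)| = 4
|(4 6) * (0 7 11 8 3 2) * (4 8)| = 8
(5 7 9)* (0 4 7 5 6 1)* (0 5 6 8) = (0 4 7 9 8)(1 5 6) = [4, 5, 2, 3, 7, 6, 1, 9, 0, 8]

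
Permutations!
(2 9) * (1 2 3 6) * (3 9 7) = (9)(1 2 7 3 6) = [0, 2, 7, 6, 4, 5, 1, 3, 8, 9]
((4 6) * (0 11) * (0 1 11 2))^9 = (0 2)(1 11)(4 6)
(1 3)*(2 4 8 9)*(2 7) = (1 3)(2 4 8 9 7) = [0, 3, 4, 1, 8, 5, 6, 2, 9, 7]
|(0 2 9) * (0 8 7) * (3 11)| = |(0 2 9 8 7)(3 11)| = 10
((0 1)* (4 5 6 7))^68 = (7) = ((0 1)(4 5 6 7))^68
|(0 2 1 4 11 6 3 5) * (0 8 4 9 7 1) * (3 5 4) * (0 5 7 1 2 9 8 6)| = 28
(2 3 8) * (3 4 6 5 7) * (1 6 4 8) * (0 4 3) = [4, 6, 8, 1, 3, 7, 5, 0, 2] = (0 4 3 1 6 5 7)(2 8)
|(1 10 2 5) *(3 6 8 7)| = |(1 10 2 5)(3 6 8 7)| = 4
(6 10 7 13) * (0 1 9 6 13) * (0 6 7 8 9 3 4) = (13)(0 1 3 4)(6 10 8 9 7) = [1, 3, 2, 4, 0, 5, 10, 6, 9, 7, 8, 11, 12, 13]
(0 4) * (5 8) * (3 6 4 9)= (0 9 3 6 4)(5 8)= [9, 1, 2, 6, 0, 8, 4, 7, 5, 3]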